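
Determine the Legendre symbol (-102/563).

1

Reduce the numerator: -102 ≡ 461 (mod 563), so (-102/563) = (461/563).
461 ≡ 1 (mod 4), so quadratic reciprocity gives (461/563) = (563/461). Reduce: 563 ≡ 102 (mod 461). Now have (102/461).
Factor out 2: 102 = 2·51. Since 461 ≡ 5 (mod 8), (2/461) = -1. Now have -(51/461).
461 ≡ 1 (mod 4), so quadratic reciprocity gives (51/461) = (461/51). Reduce: 461 ≡ 2 (mod 51). Now have -(2/51).
Factor out 2: 2 = 2. Since 51 ≡ 3 (mod 8), (2/51) = -1. Now have (1/51).
(1/51) = 1. Collecting the sign factors: 1.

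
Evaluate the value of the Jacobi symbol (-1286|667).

(-1286|667)
  = -(1286|667)    [667 ≡ 3 mod 4 ⇒ (-1|667) = -1]
  = -(619|667)    [1286 ≡ 619 mod 667]
  = (667|619)    [QR: both ≡ 3 mod 4, sign flips]
  = (48|619)    [667 ≡ 48 mod 619]
  = (3|619)    [619 ≡ 3 mod 8 ⇒ (2|619)^4 = +1]
  = -(619|3)    [QR: both ≡ 3 mod 4, sign flips]
  = -(1|3)    [619 ≡ 1 mod 3]
  = -1    [(1|3) = 1]

-1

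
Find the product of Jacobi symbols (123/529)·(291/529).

By multiplicativity, (123·291/529) = (123/529)·(291/529).
First factor (123/529):
(123/529)
  = (529/123)    [QR: 529 ≡ 1 mod 4, sign kept]
  = (37/123)    [529 ≡ 37 mod 123]
  = (123/37)    [QR: 37 ≡ 1 mod 4, sign kept]
  = (12/37)    [123 ≡ 12 mod 37]
  = (3/37)    [37 ≡ 5 mod 8 ⇒ (2/37)^2 = +1]
  = (37/3)    [QR: 37 ≡ 1 mod 4, sign kept]
  = (1/3)    [37 ≡ 1 mod 3]
  = 1    [(1/3) = 1]
Second factor (291/529):
(291/529)
  = (529/291)    [QR: 529 ≡ 1 mod 4, sign kept]
  = (238/291)    [529 ≡ 238 mod 291]
  = -(119/291)    [291 ≡ 3 mod 8 ⇒ (2/291) = -1]
  = (291/119)    [QR: both ≡ 3 mod 4, sign flips]
  = (53/119)    [291 ≡ 53 mod 119]
  = (119/53)    [QR: 53 ≡ 1 mod 4, sign kept]
  = (13/53)    [119 ≡ 13 mod 53]
  = (53/13)    [QR: 13 ≡ 1 mod 4, sign kept]
  = (1/13)    [53 ≡ 1 mod 13]
  = 1    [(1/13) = 1]
Product: (1)·(1) = 1.

1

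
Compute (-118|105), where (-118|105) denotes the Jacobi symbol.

1

Reduce the numerator: -118 ≡ 92 (mod 105), so (-118|105) = (92|105).
Factor out 2: 92 = 2^2·23. Since 105 ≡ 1 (mod 8), (2|105) = +1, and (2|105)^2 = +1. Now have (23|105).
105 ≡ 1 (mod 4), so quadratic reciprocity gives (23|105) = (105|23). Reduce: 105 ≡ 13 (mod 23). Now have (13|23).
13 ≡ 1 (mod 4), so quadratic reciprocity gives (13|23) = (23|13). Reduce: 23 ≡ 10 (mod 13). Now have (10|13).
Factor out 2: 10 = 2·5. Since 13 ≡ 5 (mod 8), (2|13) = -1. Now have -(5|13).
5 ≡ 1 (mod 4), so quadratic reciprocity gives (5|13) = (13|5). Reduce: 13 ≡ 3 (mod 5). Now have -(3|5).
5 ≡ 1 (mod 4), so quadratic reciprocity gives (3|5) = (5|3). Reduce: 5 ≡ 2 (mod 3). Now have -(2|3).
Factor out 2: 2 = 2. Since 3 ≡ 3 (mod 8), (2|3) = -1. Now have (1|3).
(1|3) = 1. Collecting the sign factors: 1.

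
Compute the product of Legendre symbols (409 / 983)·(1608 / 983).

-1

By multiplicativity, (409·1608 / 983) = (409 / 983)·(1608 / 983).
First factor (409 / 983):
409 ≡ 1 (mod 4), so quadratic reciprocity gives (409 / 983) = (983 / 409). Reduce: 983 ≡ 165 (mod 409). Now have (165 / 409).
165 ≡ 1 (mod 4), so quadratic reciprocity gives (165 / 409) = (409 / 165). Reduce: 409 ≡ 79 (mod 165). Now have (79 / 165).
165 ≡ 1 (mod 4), so quadratic reciprocity gives (79 / 165) = (165 / 79). Reduce: 165 ≡ 7 (mod 79). Now have (7 / 79).
Both 7 ≡ 3 and 79 ≡ 3 (mod 4), so reciprocity gives (7 / 79) = -(79 / 7). Reduce: 79 ≡ 2 (mod 7). Now have -(2 / 7).
Factor out 2: 2 = 2. Since 7 ≡ 7 (mod 8), (2 / 7) = +1. Now have -(1 / 7).
(1 / 7) = 1. Collecting the sign factors: -1.
Second factor (1608 / 983):
Reduce the numerator: 1608 ≡ 625 (mod 983), so (1608 / 983) = (625 / 983).
625 ≡ 1 (mod 4), so quadratic reciprocity gives (625 / 983) = (983 / 625). Reduce: 983 ≡ 358 (mod 625). Now have (358 / 625).
Factor out 2: 358 = 2·179. Since 625 ≡ 1 (mod 8), (2 / 625) = +1. Now have (179 / 625).
625 ≡ 1 (mod 4), so quadratic reciprocity gives (179 / 625) = (625 / 179). Reduce: 625 ≡ 88 (mod 179). Now have (88 / 179).
Factor out 2: 88 = 2^3·11. Since 179 ≡ 3 (mod 8), (2 / 179) = -1, and (2 / 179)^3 = -1. Now have -(11 / 179).
Both 11 ≡ 3 and 179 ≡ 3 (mod 4), so reciprocity gives (11 / 179) = -(179 / 11). Reduce: 179 ≡ 3 (mod 11). Now have (3 / 11).
Both 3 ≡ 3 and 11 ≡ 3 (mod 4), so reciprocity gives (3 / 11) = -(11 / 3). Reduce: 11 ≡ 2 (mod 3). Now have -(2 / 3).
Factor out 2: 2 = 2. Since 3 ≡ 3 (mod 8), (2 / 3) = -1. Now have (1 / 3).
(1 / 3) = 1. Collecting the sign factors: 1.
Product: (-1)·(1) = -1.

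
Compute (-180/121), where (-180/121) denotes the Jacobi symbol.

(-180/121)
  = (62/121)    [-180 ≡ 62 mod 121]
  = (31/121)    [121 ≡ 1 mod 8 ⇒ (2/121) = +1]
  = (121/31)    [QR: 121 ≡ 1 mod 4, sign kept]
  = (28/31)    [121 ≡ 28 mod 31]
  = (7/31)    [31 ≡ 7 mod 8 ⇒ (2/31)^2 = +1]
  = -(31/7)    [QR: both ≡ 3 mod 4, sign flips]
  = -(3/7)    [31 ≡ 3 mod 7]
  = (7/3)    [QR: both ≡ 3 mod 4, sign flips]
  = (1/3)    [7 ≡ 1 mod 3]
  = 1    [(1/3) = 1]

1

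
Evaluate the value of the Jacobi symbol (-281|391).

Pull out -1: (-281|391) = (-1|391)·(281|391). Since 391 ≡ 3 (mod 4), (-1|391) = -1. Now have -(281|391).
281 ≡ 1 (mod 4), so quadratic reciprocity gives (281|391) = (391|281). Reduce: 391 ≡ 110 (mod 281). Now have -(110|281).
Factor out 2: 110 = 2·55. Since 281 ≡ 1 (mod 8), (2|281) = +1. Now have -(55|281).
281 ≡ 1 (mod 4), so quadratic reciprocity gives (55|281) = (281|55). Reduce: 281 ≡ 6 (mod 55). Now have -(6|55).
Factor out 2: 6 = 2·3. Since 55 ≡ 7 (mod 8), (2|55) = +1. Now have -(3|55).
Both 3 ≡ 3 and 55 ≡ 3 (mod 4), so reciprocity gives (3|55) = -(55|3). Reduce: 55 ≡ 1 (mod 3). Now have (1|3).
(1|3) = 1. Collecting the sign factors: 1.

1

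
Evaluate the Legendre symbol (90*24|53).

1

By multiplicativity, (90·24|53) = (90|53)·(24|53).
First factor (90|53):
(90|53)
  = (37|53)    [90 ≡ 37 mod 53]
  = (53|37)    [QR: 37 ≡ 1 mod 4, sign kept]
  = (16|37)    [53 ≡ 16 mod 37]
  = (1|37)    [37 ≡ 5 mod 8 ⇒ (2|37)^4 = +1]
  = 1    [(1|37) = 1]
Second factor (24|53):
(24|53)
  = -(3|53)    [53 ≡ 5 mod 8 ⇒ (2|53)^3 = -1]
  = -(53|3)    [QR: 53 ≡ 1 mod 4, sign kept]
  = -(2|3)    [53 ≡ 2 mod 3]
  = (1|3)    [3 ≡ 3 mod 8 ⇒ (2|3) = -1]
  = 1    [(1|3) = 1]
Product: (1)·(1) = 1.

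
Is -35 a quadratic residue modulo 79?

Reduce the numerator: -35 ≡ 44 (mod 79), so (-35/79) = (44/79).
Factor out 2: 44 = 2^2·11. Since 79 ≡ 7 (mod 8), (2/79) = +1, and (2/79)^2 = +1. Now have (11/79).
Both 11 ≡ 3 and 79 ≡ 3 (mod 4), so reciprocity gives (11/79) = -(79/11). Reduce: 79 ≡ 2 (mod 11). Now have -(2/11).
Factor out 2: 2 = 2. Since 11 ≡ 3 (mod 8), (2/11) = -1. Now have (1/11).
(1/11) = 1. Collecting the sign factors: 1.
The Legendre symbol is 1, so x^2 ≡ -35 (mod 79) has solution.

yes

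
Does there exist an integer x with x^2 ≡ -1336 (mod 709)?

(-1336|709)
  = (82|709)    [-1336 ≡ 82 mod 709]
  = -(41|709)    [709 ≡ 5 mod 8 ⇒ (2|709) = -1]
  = -(709|41)    [QR: 41 ≡ 1 mod 4, sign kept]
  = -(12|41)    [709 ≡ 12 mod 41]
  = -(3|41)    [41 ≡ 1 mod 8 ⇒ (2|41)^2 = +1]
  = -(41|3)    [QR: 41 ≡ 1 mod 4, sign kept]
  = -(2|3)    [41 ≡ 2 mod 3]
  = (1|3)    [3 ≡ 3 mod 8 ⇒ (2|3) = -1]
  = 1    [(1|3) = 1]
(-1336|709) = 1, and 709 is prime, so -1336 is a quadratic residue mod 709.

yes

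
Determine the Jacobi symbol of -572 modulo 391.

-1

Pull out -1: (-572|391) = (-1|391)·(572|391). Since 391 ≡ 3 (mod 4), (-1|391) = -1. Now have -(572|391).
Reduce the numerator: 572 ≡ 181 (mod 391), so (572|391) = (181|391).
181 ≡ 1 (mod 4), so quadratic reciprocity gives (181|391) = (391|181). Reduce: 391 ≡ 29 (mod 181). Now have -(29|181).
29 ≡ 1 (mod 4), so quadratic reciprocity gives (29|181) = (181|29). Reduce: 181 ≡ 7 (mod 29). Now have -(7|29).
29 ≡ 1 (mod 4), so quadratic reciprocity gives (7|29) = (29|7). Reduce: 29 ≡ 1 (mod 7). Now have -(1|7).
(1|7) = 1. Collecting the sign factors: -1.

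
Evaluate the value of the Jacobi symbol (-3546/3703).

-1

Pull out -1: (-3546/3703) = (-1/3703)·(3546/3703). Since 3703 ≡ 3 (mod 4), (-1/3703) = -1. Now have -(3546/3703).
Factor out 2: 3546 = 2·1773. Since 3703 ≡ 7 (mod 8), (2/3703) = +1. Now have -(1773/3703).
1773 ≡ 1 (mod 4), so quadratic reciprocity gives (1773/3703) = (3703/1773). Reduce: 3703 ≡ 157 (mod 1773). Now have -(157/1773).
157 ≡ 1 (mod 4), so quadratic reciprocity gives (157/1773) = (1773/157). Reduce: 1773 ≡ 46 (mod 157). Now have -(46/157).
Factor out 2: 46 = 2·23. Since 157 ≡ 5 (mod 8), (2/157) = -1. Now have (23/157).
157 ≡ 1 (mod 4), so quadratic reciprocity gives (23/157) = (157/23). Reduce: 157 ≡ 19 (mod 23). Now have (19/23).
Both 19 ≡ 3 and 23 ≡ 3 (mod 4), so reciprocity gives (19/23) = -(23/19). Reduce: 23 ≡ 4 (mod 19). Now have -(4/19).
Factor out 2: 4 = 2^2. Since 19 ≡ 3 (mod 8), (2/19) = -1, and (2/19)^2 = +1. Now have -(1/19).
(1/19) = 1. Collecting the sign factors: -1.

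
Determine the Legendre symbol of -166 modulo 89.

-1

Pull out -1: (-166|89) = (-1|89)·(166|89). Since 89 ≡ 1 (mod 4), (-1|89) = +1. Now have (166|89).
Reduce the numerator: 166 ≡ 77 (mod 89), so (166|89) = (77|89).
77 ≡ 1 (mod 4), so quadratic reciprocity gives (77|89) = (89|77). Reduce: 89 ≡ 12 (mod 77). Now have (12|77).
Factor out 2: 12 = 2^2·3. Since 77 ≡ 5 (mod 8), (2|77) = -1, and (2|77)^2 = +1. Now have (3|77).
77 ≡ 1 (mod 4), so quadratic reciprocity gives (3|77) = (77|3). Reduce: 77 ≡ 2 (mod 3). Now have (2|3).
Factor out 2: 2 = 2. Since 3 ≡ 3 (mod 8), (2|3) = -1. Now have -(1|3).
(1|3) = 1. Collecting the sign factors: -1.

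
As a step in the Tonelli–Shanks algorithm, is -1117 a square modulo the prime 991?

(-1117/991)
  = (865/991)    [-1117 ≡ 865 mod 991]
  = (991/865)    [QR: 865 ≡ 1 mod 4, sign kept]
  = (126/865)    [991 ≡ 126 mod 865]
  = (63/865)    [865 ≡ 1 mod 8 ⇒ (2/865) = +1]
  = (865/63)    [QR: 865 ≡ 1 mod 4, sign kept]
  = (46/63)    [865 ≡ 46 mod 63]
  = (23/63)    [63 ≡ 7 mod 8 ⇒ (2/63) = +1]
  = -(63/23)    [QR: both ≡ 3 mod 4, sign flips]
  = -(17/23)    [63 ≡ 17 mod 23]
  = -(23/17)    [QR: 17 ≡ 1 mod 4, sign kept]
  = -(6/17)    [23 ≡ 6 mod 17]
  = -(3/17)    [17 ≡ 1 mod 8 ⇒ (2/17) = +1]
  = -(17/3)    [QR: 17 ≡ 1 mod 4, sign kept]
  = -(2/3)    [17 ≡ 2 mod 3]
  = (1/3)    [3 ≡ 3 mod 8 ⇒ (2/3) = -1]
  = 1    [(1/3) = 1]
The Legendre symbol is 1, so x^2 ≡ -1117 (mod 991) has solution.

yes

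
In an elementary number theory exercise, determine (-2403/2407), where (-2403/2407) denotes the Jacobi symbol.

1

Pull out -1: (-2403/2407) = (-1/2407)·(2403/2407). Since 2407 ≡ 3 (mod 4), (-1/2407) = -1. Now have -(2403/2407).
Both 2403 ≡ 3 and 2407 ≡ 3 (mod 4), so reciprocity gives (2403/2407) = -(2407/2403). Reduce: 2407 ≡ 4 (mod 2403). Now have (4/2403).
Factor out 2: 4 = 2^2. Since 2403 ≡ 3 (mod 8), (2/2403) = -1, and (2/2403)^2 = +1. Now have (1/2403).
(1/2403) = 1. Collecting the sign factors: 1.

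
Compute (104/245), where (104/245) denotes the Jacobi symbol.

Factor out 2: 104 = 2^3·13. Since 245 ≡ 5 (mod 8), (2/245) = -1, and (2/245)^3 = -1. Now have -(13/245).
13 ≡ 1 (mod 4), so quadratic reciprocity gives (13/245) = (245/13). Reduce: 245 ≡ 11 (mod 13). Now have -(11/13).
13 ≡ 1 (mod 4), so quadratic reciprocity gives (11/13) = (13/11). Reduce: 13 ≡ 2 (mod 11). Now have -(2/11).
Factor out 2: 2 = 2. Since 11 ≡ 3 (mod 8), (2/11) = -1. Now have (1/11).
(1/11) = 1. Collecting the sign factors: 1.

1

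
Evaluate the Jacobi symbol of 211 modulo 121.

(211 / 121)
  = (90 / 121)    [211 ≡ 90 mod 121]
  = (45 / 121)    [121 ≡ 1 mod 8 ⇒ (2 / 121) = +1]
  = (121 / 45)    [QR: 45 ≡ 1 mod 4, sign kept]
  = (31 / 45)    [121 ≡ 31 mod 45]
  = (45 / 31)    [QR: 45 ≡ 1 mod 4, sign kept]
  = (14 / 31)    [45 ≡ 14 mod 31]
  = (7 / 31)    [31 ≡ 7 mod 8 ⇒ (2 / 31) = +1]
  = -(31 / 7)    [QR: both ≡ 3 mod 4, sign flips]
  = -(3 / 7)    [31 ≡ 3 mod 7]
  = (7 / 3)    [QR: both ≡ 3 mod 4, sign flips]
  = (1 / 3)    [7 ≡ 1 mod 3]
  = 1    [(1 / 3) = 1]

1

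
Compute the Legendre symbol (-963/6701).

Reduce the numerator: -963 ≡ 5738 (mod 6701), so (-963/6701) = (5738/6701).
Factor out 2: 5738 = 2·2869. Since 6701 ≡ 5 (mod 8), (2/6701) = -1. Now have -(2869/6701).
2869 ≡ 1 (mod 4), so quadratic reciprocity gives (2869/6701) = (6701/2869). Reduce: 6701 ≡ 963 (mod 2869). Now have -(963/2869).
2869 ≡ 1 (mod 4), so quadratic reciprocity gives (963/2869) = (2869/963). Reduce: 2869 ≡ 943 (mod 963). Now have -(943/963).
Both 943 ≡ 3 and 963 ≡ 3 (mod 4), so reciprocity gives (943/963) = -(963/943). Reduce: 963 ≡ 20 (mod 943). Now have (20/943).
Factor out 2: 20 = 2^2·5. Since 943 ≡ 7 (mod 8), (2/943) = +1, and (2/943)^2 = +1. Now have (5/943).
5 ≡ 1 (mod 4), so quadratic reciprocity gives (5/943) = (943/5). Reduce: 943 ≡ 3 (mod 5). Now have (3/5).
5 ≡ 1 (mod 4), so quadratic reciprocity gives (3/5) = (5/3). Reduce: 5 ≡ 2 (mod 3). Now have (2/3).
Factor out 2: 2 = 2. Since 3 ≡ 3 (mod 8), (2/3) = -1. Now have -(1/3).
(1/3) = 1. Collecting the sign factors: -1.

-1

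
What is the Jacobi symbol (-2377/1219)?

(-2377/1219)
  = -(2377/1219)    [1219 ≡ 3 mod 4 ⇒ (-1/1219) = -1]
  = -(1158/1219)    [2377 ≡ 1158 mod 1219]
  = (579/1219)    [1219 ≡ 3 mod 8 ⇒ (2/1219) = -1]
  = -(1219/579)    [QR: both ≡ 3 mod 4, sign flips]
  = -(61/579)    [1219 ≡ 61 mod 579]
  = -(579/61)    [QR: 61 ≡ 1 mod 4, sign kept]
  = -(30/61)    [579 ≡ 30 mod 61]
  = (15/61)    [61 ≡ 5 mod 8 ⇒ (2/61) = -1]
  = (61/15)    [QR: 61 ≡ 1 mod 4, sign kept]
  = (1/15)    [61 ≡ 1 mod 15]
  = 1    [(1/15) = 1]

1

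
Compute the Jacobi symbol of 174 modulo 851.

Factor out 2: 174 = 2·87. Since 851 ≡ 3 (mod 8), (2/851) = -1. Now have -(87/851).
Both 87 ≡ 3 and 851 ≡ 3 (mod 4), so reciprocity gives (87/851) = -(851/87). Reduce: 851 ≡ 68 (mod 87). Now have (68/87).
Factor out 2: 68 = 2^2·17. Since 87 ≡ 7 (mod 8), (2/87) = +1, and (2/87)^2 = +1. Now have (17/87).
17 ≡ 1 (mod 4), so quadratic reciprocity gives (17/87) = (87/17). Reduce: 87 ≡ 2 (mod 17). Now have (2/17).
Factor out 2: 2 = 2. Since 17 ≡ 1 (mod 8), (2/17) = +1. Now have (1/17).
(1/17) = 1. Collecting the sign factors: 1.

1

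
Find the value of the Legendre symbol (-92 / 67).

Pull out -1: (-92 / 67) = (-1 / 67)·(92 / 67). Since 67 ≡ 3 (mod 4), (-1 / 67) = -1. Now have -(92 / 67).
Reduce the numerator: 92 ≡ 25 (mod 67), so (92 / 67) = (25 / 67).
25 ≡ 1 (mod 4), so quadratic reciprocity gives (25 / 67) = (67 / 25). Reduce: 67 ≡ 17 (mod 25). Now have -(17 / 25).
17 ≡ 1 (mod 4), so quadratic reciprocity gives (17 / 25) = (25 / 17). Reduce: 25 ≡ 8 (mod 17). Now have -(8 / 17).
Factor out 2: 8 = 2^3. Since 17 ≡ 1 (mod 8), (2 / 17) = +1, and (2 / 17)^3 = +1. Now have -(1 / 17).
(1 / 17) = 1. Collecting the sign factors: -1.

-1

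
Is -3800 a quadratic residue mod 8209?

Reduce the numerator: -3800 ≡ 4409 (mod 8209), so (-3800/8209) = (4409/8209).
4409 ≡ 1 (mod 4), so quadratic reciprocity gives (4409/8209) = (8209/4409). Reduce: 8209 ≡ 3800 (mod 4409). Now have (3800/4409).
Factor out 2: 3800 = 2^3·475. Since 4409 ≡ 1 (mod 8), (2/4409) = +1, and (2/4409)^3 = +1. Now have (475/4409).
4409 ≡ 1 (mod 4), so quadratic reciprocity gives (475/4409) = (4409/475). Reduce: 4409 ≡ 134 (mod 475). Now have (134/475).
Factor out 2: 134 = 2·67. Since 475 ≡ 3 (mod 8), (2/475) = -1. Now have -(67/475).
Both 67 ≡ 3 and 475 ≡ 3 (mod 4), so reciprocity gives (67/475) = -(475/67). Reduce: 475 ≡ 6 (mod 67). Now have (6/67).
Factor out 2: 6 = 2·3. Since 67 ≡ 3 (mod 8), (2/67) = -1. Now have -(3/67).
Both 3 ≡ 3 and 67 ≡ 3 (mod 4), so reciprocity gives (3/67) = -(67/3). Reduce: 67 ≡ 1 (mod 3). Now have (1/3).
(1/3) = 1. Collecting the sign factors: 1.
(-3800/8209) = 1, and 8209 is prime, so -3800 is a quadratic residue mod 8209.

yes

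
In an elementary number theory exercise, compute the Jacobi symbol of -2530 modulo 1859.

(-2530/1859)
  = -(2530/1859)    [1859 ≡ 3 mod 4 ⇒ (-1/1859) = -1]
  = -(671/1859)    [2530 ≡ 671 mod 1859]
  = (1859/671)    [QR: both ≡ 3 mod 4, sign flips]
  = (517/671)    [1859 ≡ 517 mod 671]
  = (671/517)    [QR: 517 ≡ 1 mod 4, sign kept]
  = (154/517)    [671 ≡ 154 mod 517]
  = -(77/517)    [517 ≡ 5 mod 8 ⇒ (2/517) = -1]
  = -(517/77)    [QR: 77 ≡ 1 mod 4, sign kept]
  = -(55/77)    [517 ≡ 55 mod 77]
  = -(77/55)    [QR: 77 ≡ 1 mod 4, sign kept]
  = -(22/55)    [77 ≡ 22 mod 55]
  = -(11/55)    [55 ≡ 7 mod 8 ⇒ (2/55) = +1]
  = (55/11)    [QR: both ≡ 3 mod 4, sign flips]
  = (0/11)    [55 ≡ 0 mod 11]
  = 0    [numerator 0, gcd > 1]

0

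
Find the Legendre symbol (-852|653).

1

(-852|653)
  = (454|653)    [-852 ≡ 454 mod 653]
  = -(227|653)    [653 ≡ 5 mod 8 ⇒ (2|653) = -1]
  = -(653|227)    [QR: 653 ≡ 1 mod 4, sign kept]
  = -(199|227)    [653 ≡ 199 mod 227]
  = (227|199)    [QR: both ≡ 3 mod 4, sign flips]
  = (28|199)    [227 ≡ 28 mod 199]
  = (7|199)    [199 ≡ 7 mod 8 ⇒ (2|199)^2 = +1]
  = -(199|7)    [QR: both ≡ 3 mod 4, sign flips]
  = -(3|7)    [199 ≡ 3 mod 7]
  = (7|3)    [QR: both ≡ 3 mod 4, sign flips]
  = (1|3)    [7 ≡ 1 mod 3]
  = 1    [(1|3) = 1]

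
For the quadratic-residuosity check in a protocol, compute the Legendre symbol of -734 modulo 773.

Pull out -1: (-734/773) = (-1/773)·(734/773). Since 773 ≡ 1 (mod 4), (-1/773) = +1. Now have (734/773).
Factor out 2: 734 = 2·367. Since 773 ≡ 5 (mod 8), (2/773) = -1. Now have -(367/773).
773 ≡ 1 (mod 4), so quadratic reciprocity gives (367/773) = (773/367). Reduce: 773 ≡ 39 (mod 367). Now have -(39/367).
Both 39 ≡ 3 and 367 ≡ 3 (mod 4), so reciprocity gives (39/367) = -(367/39). Reduce: 367 ≡ 16 (mod 39). Now have (16/39).
Factor out 2: 16 = 2^4. Since 39 ≡ 7 (mod 8), (2/39) = +1, and (2/39)^4 = +1. Now have (1/39).
(1/39) = 1. Collecting the sign factors: 1.

1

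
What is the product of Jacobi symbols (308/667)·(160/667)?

-1

By multiplicativity, (308·160/667) = (308/667)·(160/667).
First factor (308/667):
Factor out 2: 308 = 2^2·77. Since 667 ≡ 3 (mod 8), (2/667) = -1, and (2/667)^2 = +1. Now have (77/667).
77 ≡ 1 (mod 4), so quadratic reciprocity gives (77/667) = (667/77). Reduce: 667 ≡ 51 (mod 77). Now have (51/77).
77 ≡ 1 (mod 4), so quadratic reciprocity gives (51/77) = (77/51). Reduce: 77 ≡ 26 (mod 51). Now have (26/51).
Factor out 2: 26 = 2·13. Since 51 ≡ 3 (mod 8), (2/51) = -1. Now have -(13/51).
13 ≡ 1 (mod 4), so quadratic reciprocity gives (13/51) = (51/13). Reduce: 51 ≡ 12 (mod 13). Now have -(12/13).
Factor out 2: 12 = 2^2·3. Since 13 ≡ 5 (mod 8), (2/13) = -1, and (2/13)^2 = +1. Now have -(3/13).
13 ≡ 1 (mod 4), so quadratic reciprocity gives (3/13) = (13/3). Reduce: 13 ≡ 1 (mod 3). Now have -(1/3).
(1/3) = 1. Collecting the sign factors: -1.
Second factor (160/667):
Factor out 2: 160 = 2^5·5. Since 667 ≡ 3 (mod 8), (2/667) = -1, and (2/667)^5 = -1. Now have -(5/667).
5 ≡ 1 (mod 4), so quadratic reciprocity gives (5/667) = (667/5). Reduce: 667 ≡ 2 (mod 5). Now have -(2/5).
Factor out 2: 2 = 2. Since 5 ≡ 5 (mod 8), (2/5) = -1. Now have (1/5).
(1/5) = 1. Collecting the sign factors: 1.
Product: (-1)·(1) = -1.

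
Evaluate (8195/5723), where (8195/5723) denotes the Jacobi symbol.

1

Reduce the numerator: 8195 ≡ 2472 (mod 5723), so (8195/5723) = (2472/5723).
Factor out 2: 2472 = 2^3·309. Since 5723 ≡ 3 (mod 8), (2/5723) = -1, and (2/5723)^3 = -1. Now have -(309/5723).
309 ≡ 1 (mod 4), so quadratic reciprocity gives (309/5723) = (5723/309). Reduce: 5723 ≡ 161 (mod 309). Now have -(161/309).
161 ≡ 1 (mod 4), so quadratic reciprocity gives (161/309) = (309/161). Reduce: 309 ≡ 148 (mod 161). Now have -(148/161).
Factor out 2: 148 = 2^2·37. Since 161 ≡ 1 (mod 8), (2/161) = +1, and (2/161)^2 = +1. Now have -(37/161).
37 ≡ 1 (mod 4), so quadratic reciprocity gives (37/161) = (161/37). Reduce: 161 ≡ 13 (mod 37). Now have -(13/37).
13 ≡ 1 (mod 4), so quadratic reciprocity gives (13/37) = (37/13). Reduce: 37 ≡ 11 (mod 13). Now have -(11/13).
13 ≡ 1 (mod 4), so quadratic reciprocity gives (11/13) = (13/11). Reduce: 13 ≡ 2 (mod 11). Now have -(2/11).
Factor out 2: 2 = 2. Since 11 ≡ 3 (mod 8), (2/11) = -1. Now have (1/11).
(1/11) = 1. Collecting the sign factors: 1.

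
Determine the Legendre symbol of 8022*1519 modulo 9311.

-1

By multiplicativity, (8022·1519/9311) = (8022/9311)·(1519/9311).
First factor (8022/9311):
(8022/9311)
  = (4011/9311)    [9311 ≡ 7 mod 8 ⇒ (2/9311) = +1]
  = -(9311/4011)    [QR: both ≡ 3 mod 4, sign flips]
  = -(1289/4011)    [9311 ≡ 1289 mod 4011]
  = -(4011/1289)    [QR: 1289 ≡ 1 mod 4, sign kept]
  = -(144/1289)    [4011 ≡ 144 mod 1289]
  = -(9/1289)    [1289 ≡ 1 mod 8 ⇒ (2/1289)^4 = +1]
  = -(1289/9)    [QR: 9 ≡ 1 mod 4, sign kept]
  = -(2/9)    [1289 ≡ 2 mod 9]
  = -(1/9)    [9 ≡ 1 mod 8 ⇒ (2/9) = +1]
  = -1    [(1/9) = 1]
Second factor (1519/9311):
(1519/9311)
  = -(9311/1519)    [QR: both ≡ 3 mod 4, sign flips]
  = -(197/1519)    [9311 ≡ 197 mod 1519]
  = -(1519/197)    [QR: 197 ≡ 1 mod 4, sign kept]
  = -(140/197)    [1519 ≡ 140 mod 197]
  = -(35/197)    [197 ≡ 5 mod 8 ⇒ (2/197)^2 = +1]
  = -(197/35)    [QR: 197 ≡ 1 mod 4, sign kept]
  = -(22/35)    [197 ≡ 22 mod 35]
  = (11/35)    [35 ≡ 3 mod 8 ⇒ (2/35) = -1]
  = -(35/11)    [QR: both ≡ 3 mod 4, sign flips]
  = -(2/11)    [35 ≡ 2 mod 11]
  = (1/11)    [11 ≡ 3 mod 8 ⇒ (2/11) = -1]
  = 1    [(1/11) = 1]
Product: (-1)·(1) = -1.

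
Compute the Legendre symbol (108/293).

-1

(108/293)
  = (27/293)    [293 ≡ 5 mod 8 ⇒ (2/293)^2 = +1]
  = (293/27)    [QR: 293 ≡ 1 mod 4, sign kept]
  = (23/27)    [293 ≡ 23 mod 27]
  = -(27/23)    [QR: both ≡ 3 mod 4, sign flips]
  = -(4/23)    [27 ≡ 4 mod 23]
  = -(1/23)    [23 ≡ 7 mod 8 ⇒ (2/23)^2 = +1]
  = -1    [(1/23) = 1]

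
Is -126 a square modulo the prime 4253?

(-126/4253)
  = (126/4253)    [4253 ≡ 1 mod 4 ⇒ (-1/4253) = +1]
  = -(63/4253)    [4253 ≡ 5 mod 8 ⇒ (2/4253) = -1]
  = -(4253/63)    [QR: 4253 ≡ 1 mod 4, sign kept]
  = -(32/63)    [4253 ≡ 32 mod 63]
  = -(1/63)    [63 ≡ 7 mod 8 ⇒ (2/63)^5 = +1]
  = -1    [(1/63) = 1]
(-126/4253) = -1, and 4253 is prime, so -126 is not a quadratic residue mod 4253.

no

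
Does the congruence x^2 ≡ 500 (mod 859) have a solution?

yes

(500|859)
  = (125|859)    [859 ≡ 3 mod 8 ⇒ (2|859)^2 = +1]
  = (859|125)    [QR: 125 ≡ 1 mod 4, sign kept]
  = (109|125)    [859 ≡ 109 mod 125]
  = (125|109)    [QR: 109 ≡ 1 mod 4, sign kept]
  = (16|109)    [125 ≡ 16 mod 109]
  = (1|109)    [109 ≡ 5 mod 8 ⇒ (2|109)^4 = +1]
  = 1    [(1|109) = 1]
The Legendre symbol is 1, so x^2 ≡ 500 (mod 859) has solution.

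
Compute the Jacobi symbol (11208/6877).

(11208/6877)
  = (4331/6877)    [11208 ≡ 4331 mod 6877]
  = (6877/4331)    [QR: 6877 ≡ 1 mod 4, sign kept]
  = (2546/4331)    [6877 ≡ 2546 mod 4331]
  = -(1273/4331)    [4331 ≡ 3 mod 8 ⇒ (2/4331) = -1]
  = -(4331/1273)    [QR: 1273 ≡ 1 mod 4, sign kept]
  = -(512/1273)    [4331 ≡ 512 mod 1273]
  = -(1/1273)    [1273 ≡ 1 mod 8 ⇒ (2/1273)^9 = +1]
  = -1    [(1/1273) = 1]

-1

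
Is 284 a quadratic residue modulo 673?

(284/673)
  = (71/673)    [673 ≡ 1 mod 8 ⇒ (2/673)^2 = +1]
  = (673/71)    [QR: 673 ≡ 1 mod 4, sign kept]
  = (34/71)    [673 ≡ 34 mod 71]
  = (17/71)    [71 ≡ 7 mod 8 ⇒ (2/71) = +1]
  = (71/17)    [QR: 17 ≡ 1 mod 4, sign kept]
  = (3/17)    [71 ≡ 3 mod 17]
  = (17/3)    [QR: 17 ≡ 1 mod 4, sign kept]
  = (2/3)    [17 ≡ 2 mod 3]
  = -(1/3)    [3 ≡ 3 mod 8 ⇒ (2/3) = -1]
  = -1    [(1/3) = 1]
The Legendre symbol is -1, so x^2 ≡ 284 (mod 673) has no solution.

no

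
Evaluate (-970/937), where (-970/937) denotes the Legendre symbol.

-1

Pull out -1: (-970/937) = (-1/937)·(970/937). Since 937 ≡ 1 (mod 4), (-1/937) = +1. Now have (970/937).
Reduce the numerator: 970 ≡ 33 (mod 937), so (970/937) = (33/937).
33 ≡ 1 (mod 4), so quadratic reciprocity gives (33/937) = (937/33). Reduce: 937 ≡ 13 (mod 33). Now have (13/33).
13 ≡ 1 (mod 4), so quadratic reciprocity gives (13/33) = (33/13). Reduce: 33 ≡ 7 (mod 13). Now have (7/13).
13 ≡ 1 (mod 4), so quadratic reciprocity gives (7/13) = (13/7). Reduce: 13 ≡ 6 (mod 7). Now have (6/7).
Factor out 2: 6 = 2·3. Since 7 ≡ 7 (mod 8), (2/7) = +1. Now have (3/7).
Both 3 ≡ 3 and 7 ≡ 3 (mod 4), so reciprocity gives (3/7) = -(7/3). Reduce: 7 ≡ 1 (mod 3). Now have -(1/3).
(1/3) = 1. Collecting the sign factors: -1.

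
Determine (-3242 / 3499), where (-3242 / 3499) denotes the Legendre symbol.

1

(-3242 / 3499)
  = (257 / 3499)    [-3242 ≡ 257 mod 3499]
  = (3499 / 257)    [QR: 257 ≡ 1 mod 4, sign kept]
  = (158 / 257)    [3499 ≡ 158 mod 257]
  = (79 / 257)    [257 ≡ 1 mod 8 ⇒ (2 / 257) = +1]
  = (257 / 79)    [QR: 257 ≡ 1 mod 4, sign kept]
  = (20 / 79)    [257 ≡ 20 mod 79]
  = (5 / 79)    [79 ≡ 7 mod 8 ⇒ (2 / 79)^2 = +1]
  = (79 / 5)    [QR: 5 ≡ 1 mod 4, sign kept]
  = (4 / 5)    [79 ≡ 4 mod 5]
  = (1 / 5)    [5 ≡ 5 mod 8 ⇒ (2 / 5)^2 = +1]
  = 1    [(1 / 5) = 1]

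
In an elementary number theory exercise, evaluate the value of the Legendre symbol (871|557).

Reduce the numerator: 871 ≡ 314 (mod 557), so (871|557) = (314|557).
Factor out 2: 314 = 2·157. Since 557 ≡ 5 (mod 8), (2|557) = -1. Now have -(157|557).
157 ≡ 1 (mod 4), so quadratic reciprocity gives (157|557) = (557|157). Reduce: 557 ≡ 86 (mod 157). Now have -(86|157).
Factor out 2: 86 = 2·43. Since 157 ≡ 5 (mod 8), (2|157) = -1. Now have (43|157).
157 ≡ 1 (mod 4), so quadratic reciprocity gives (43|157) = (157|43). Reduce: 157 ≡ 28 (mod 43). Now have (28|43).
Factor out 2: 28 = 2^2·7. Since 43 ≡ 3 (mod 8), (2|43) = -1, and (2|43)^2 = +1. Now have (7|43).
Both 7 ≡ 3 and 43 ≡ 3 (mod 4), so reciprocity gives (7|43) = -(43|7). Reduce: 43 ≡ 1 (mod 7). Now have -(1|7).
(1|7) = 1. Collecting the sign factors: -1.

-1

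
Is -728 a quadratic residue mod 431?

Pull out -1: (-728/431) = (-1/431)·(728/431). Since 431 ≡ 3 (mod 4), (-1/431) = -1. Now have -(728/431).
Reduce the numerator: 728 ≡ 297 (mod 431), so (728/431) = (297/431).
297 ≡ 1 (mod 4), so quadratic reciprocity gives (297/431) = (431/297). Reduce: 431 ≡ 134 (mod 297). Now have -(134/297).
Factor out 2: 134 = 2·67. Since 297 ≡ 1 (mod 8), (2/297) = +1. Now have -(67/297).
297 ≡ 1 (mod 4), so quadratic reciprocity gives (67/297) = (297/67). Reduce: 297 ≡ 29 (mod 67). Now have -(29/67).
29 ≡ 1 (mod 4), so quadratic reciprocity gives (29/67) = (67/29). Reduce: 67 ≡ 9 (mod 29). Now have -(9/29).
9 ≡ 1 (mod 4), so quadratic reciprocity gives (9/29) = (29/9). Reduce: 29 ≡ 2 (mod 9). Now have -(2/9).
Factor out 2: 2 = 2. Since 9 ≡ 1 (mod 8), (2/9) = +1. Now have -(1/9).
(1/9) = 1. Collecting the sign factors: -1.
(-728/431) = -1, and 431 is prime, so -728 is not a quadratic residue mod 431.

no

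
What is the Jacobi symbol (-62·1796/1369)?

By multiplicativity, (-62·1796/1369) = (-62/1369)·(1796/1369).
First factor (-62/1369):
Reduce the numerator: -62 ≡ 1307 (mod 1369), so (-62/1369) = (1307/1369).
1369 ≡ 1 (mod 4), so quadratic reciprocity gives (1307/1369) = (1369/1307). Reduce: 1369 ≡ 62 (mod 1307). Now have (62/1307).
Factor out 2: 62 = 2·31. Since 1307 ≡ 3 (mod 8), (2/1307) = -1. Now have -(31/1307).
Both 31 ≡ 3 and 1307 ≡ 3 (mod 4), so reciprocity gives (31/1307) = -(1307/31). Reduce: 1307 ≡ 5 (mod 31). Now have (5/31).
5 ≡ 1 (mod 4), so quadratic reciprocity gives (5/31) = (31/5). Reduce: 31 ≡ 1 (mod 5). Now have (1/5).
(1/5) = 1. Collecting the sign factors: 1.
Second factor (1796/1369):
Reduce the numerator: 1796 ≡ 427 (mod 1369), so (1796/1369) = (427/1369).
1369 ≡ 1 (mod 4), so quadratic reciprocity gives (427/1369) = (1369/427). Reduce: 1369 ≡ 88 (mod 427). Now have (88/427).
Factor out 2: 88 = 2^3·11. Since 427 ≡ 3 (mod 8), (2/427) = -1, and (2/427)^3 = -1. Now have -(11/427).
Both 11 ≡ 3 and 427 ≡ 3 (mod 4), so reciprocity gives (11/427) = -(427/11). Reduce: 427 ≡ 9 (mod 11). Now have (9/11).
9 ≡ 1 (mod 4), so quadratic reciprocity gives (9/11) = (11/9). Reduce: 11 ≡ 2 (mod 9). Now have (2/9).
Factor out 2: 2 = 2. Since 9 ≡ 1 (mod 8), (2/9) = +1. Now have (1/9).
(1/9) = 1. Collecting the sign factors: 1.
Product: (1)·(1) = 1.

1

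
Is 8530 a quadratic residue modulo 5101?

yes

(8530/5101)
  = (3429/5101)    [8530 ≡ 3429 mod 5101]
  = (5101/3429)    [QR: 3429 ≡ 1 mod 4, sign kept]
  = (1672/3429)    [5101 ≡ 1672 mod 3429]
  = -(209/3429)    [3429 ≡ 5 mod 8 ⇒ (2/3429)^3 = -1]
  = -(3429/209)    [QR: 209 ≡ 1 mod 4, sign kept]
  = -(85/209)    [3429 ≡ 85 mod 209]
  = -(209/85)    [QR: 85 ≡ 1 mod 4, sign kept]
  = -(39/85)    [209 ≡ 39 mod 85]
  = -(85/39)    [QR: 85 ≡ 1 mod 4, sign kept]
  = -(7/39)    [85 ≡ 7 mod 39]
  = (39/7)    [QR: both ≡ 3 mod 4, sign flips]
  = (4/7)    [39 ≡ 4 mod 7]
  = (1/7)    [7 ≡ 7 mod 8 ⇒ (2/7)^2 = +1]
  = 1    [(1/7) = 1]
(8530/5101) = 1, and 5101 is prime, so 8530 is a quadratic residue mod 5101.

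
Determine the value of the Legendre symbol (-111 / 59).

Reduce the numerator: -111 ≡ 7 (mod 59), so (-111 / 59) = (7 / 59).
Both 7 ≡ 3 and 59 ≡ 3 (mod 4), so reciprocity gives (7 / 59) = -(59 / 7). Reduce: 59 ≡ 3 (mod 7). Now have -(3 / 7).
Both 3 ≡ 3 and 7 ≡ 3 (mod 4), so reciprocity gives (3 / 7) = -(7 / 3). Reduce: 7 ≡ 1 (mod 3). Now have (1 / 3).
(1 / 3) = 1. Collecting the sign factors: 1.

1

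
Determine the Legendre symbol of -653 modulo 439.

1

Reduce the numerator: -653 ≡ 225 (mod 439), so (-653 / 439) = (225 / 439).
225 ≡ 1 (mod 4), so quadratic reciprocity gives (225 / 439) = (439 / 225). Reduce: 439 ≡ 214 (mod 225). Now have (214 / 225).
Factor out 2: 214 = 2·107. Since 225 ≡ 1 (mod 8), (2 / 225) = +1. Now have (107 / 225).
225 ≡ 1 (mod 4), so quadratic reciprocity gives (107 / 225) = (225 / 107). Reduce: 225 ≡ 11 (mod 107). Now have (11 / 107).
Both 11 ≡ 3 and 107 ≡ 3 (mod 4), so reciprocity gives (11 / 107) = -(107 / 11). Reduce: 107 ≡ 8 (mod 11). Now have -(8 / 11).
Factor out 2: 8 = 2^3. Since 11 ≡ 3 (mod 8), (2 / 11) = -1, and (2 / 11)^3 = -1. Now have (1 / 11).
(1 / 11) = 1. Collecting the sign factors: 1.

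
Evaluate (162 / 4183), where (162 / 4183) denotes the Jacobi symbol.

Factor out 2: 162 = 2·81. Since 4183 ≡ 7 (mod 8), (2 / 4183) = +1. Now have (81 / 4183).
81 ≡ 1 (mod 4), so quadratic reciprocity gives (81 / 4183) = (4183 / 81). Reduce: 4183 ≡ 52 (mod 81). Now have (52 / 81).
Factor out 2: 52 = 2^2·13. Since 81 ≡ 1 (mod 8), (2 / 81) = +1, and (2 / 81)^2 = +1. Now have (13 / 81).
13 ≡ 1 (mod 4), so quadratic reciprocity gives (13 / 81) = (81 / 13). Reduce: 81 ≡ 3 (mod 13). Now have (3 / 13).
13 ≡ 1 (mod 4), so quadratic reciprocity gives (3 / 13) = (13 / 3). Reduce: 13 ≡ 1 (mod 3). Now have (1 / 3).
(1 / 3) = 1. Collecting the sign factors: 1.

1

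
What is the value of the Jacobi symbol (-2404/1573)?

Pull out -1: (-2404/1573) = (-1/1573)·(2404/1573). Since 1573 ≡ 1 (mod 4), (-1/1573) = +1. Now have (2404/1573).
Reduce the numerator: 2404 ≡ 831 (mod 1573), so (2404/1573) = (831/1573).
1573 ≡ 1 (mod 4), so quadratic reciprocity gives (831/1573) = (1573/831). Reduce: 1573 ≡ 742 (mod 831). Now have (742/831).
Factor out 2: 742 = 2·371. Since 831 ≡ 7 (mod 8), (2/831) = +1. Now have (371/831).
Both 371 ≡ 3 and 831 ≡ 3 (mod 4), so reciprocity gives (371/831) = -(831/371). Reduce: 831 ≡ 89 (mod 371). Now have -(89/371).
89 ≡ 1 (mod 4), so quadratic reciprocity gives (89/371) = (371/89). Reduce: 371 ≡ 15 (mod 89). Now have -(15/89).
89 ≡ 1 (mod 4), so quadratic reciprocity gives (15/89) = (89/15). Reduce: 89 ≡ 14 (mod 15). Now have -(14/15).
Factor out 2: 14 = 2·7. Since 15 ≡ 7 (mod 8), (2/15) = +1. Now have -(7/15).
Both 7 ≡ 3 and 15 ≡ 3 (mod 4), so reciprocity gives (7/15) = -(15/7). Reduce: 15 ≡ 1 (mod 7). Now have (1/7).
(1/7) = 1. Collecting the sign factors: 1.

1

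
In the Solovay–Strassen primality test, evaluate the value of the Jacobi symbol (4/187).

1

Factor out 2: 4 = 2^2. Since 187 ≡ 3 (mod 8), (2/187) = -1, and (2/187)^2 = +1. Now have (1/187).
(1/187) = 1. Collecting the sign factors: 1.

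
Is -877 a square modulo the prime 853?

no

(-877/853)
  = (877/853)    [853 ≡ 1 mod 4 ⇒ (-1/853) = +1]
  = (24/853)    [877 ≡ 24 mod 853]
  = -(3/853)    [853 ≡ 5 mod 8 ⇒ (2/853)^3 = -1]
  = -(853/3)    [QR: 853 ≡ 1 mod 4, sign kept]
  = -(1/3)    [853 ≡ 1 mod 3]
  = -1    [(1/3) = 1]
The Legendre symbol is -1, so x^2 ≡ -877 (mod 853) has no solution.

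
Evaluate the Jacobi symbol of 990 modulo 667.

(990 / 667)
  = (323 / 667)    [990 ≡ 323 mod 667]
  = -(667 / 323)    [QR: both ≡ 3 mod 4, sign flips]
  = -(21 / 323)    [667 ≡ 21 mod 323]
  = -(323 / 21)    [QR: 21 ≡ 1 mod 4, sign kept]
  = -(8 / 21)    [323 ≡ 8 mod 21]
  = (1 / 21)    [21 ≡ 5 mod 8 ⇒ (2 / 21)^3 = -1]
  = 1    [(1 / 21) = 1]

1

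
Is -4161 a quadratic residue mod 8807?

(-4161/8807)
  = (4646/8807)    [-4161 ≡ 4646 mod 8807]
  = (2323/8807)    [8807 ≡ 7 mod 8 ⇒ (2/8807) = +1]
  = -(8807/2323)    [QR: both ≡ 3 mod 4, sign flips]
  = -(1838/2323)    [8807 ≡ 1838 mod 2323]
  = (919/2323)    [2323 ≡ 3 mod 8 ⇒ (2/2323) = -1]
  = -(2323/919)    [QR: both ≡ 3 mod 4, sign flips]
  = -(485/919)    [2323 ≡ 485 mod 919]
  = -(919/485)    [QR: 485 ≡ 1 mod 4, sign kept]
  = -(434/485)    [919 ≡ 434 mod 485]
  = (217/485)    [485 ≡ 5 mod 8 ⇒ (2/485) = -1]
  = (485/217)    [QR: 217 ≡ 1 mod 4, sign kept]
  = (51/217)    [485 ≡ 51 mod 217]
  = (217/51)    [QR: 217 ≡ 1 mod 4, sign kept]
  = (13/51)    [217 ≡ 13 mod 51]
  = (51/13)    [QR: 13 ≡ 1 mod 4, sign kept]
  = (12/13)    [51 ≡ 12 mod 13]
  = (3/13)    [13 ≡ 5 mod 8 ⇒ (2/13)^2 = +1]
  = (13/3)    [QR: 13 ≡ 1 mod 4, sign kept]
  = (1/3)    [13 ≡ 1 mod 3]
  = 1    [(1/3) = 1]
The Legendre symbol is 1, so x^2 ≡ -4161 (mod 8807) has solution.

yes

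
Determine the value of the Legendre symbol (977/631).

-1

Reduce the numerator: 977 ≡ 346 (mod 631), so (977/631) = (346/631).
Factor out 2: 346 = 2·173. Since 631 ≡ 7 (mod 8), (2/631) = +1. Now have (173/631).
173 ≡ 1 (mod 4), so quadratic reciprocity gives (173/631) = (631/173). Reduce: 631 ≡ 112 (mod 173). Now have (112/173).
Factor out 2: 112 = 2^4·7. Since 173 ≡ 5 (mod 8), (2/173) = -1, and (2/173)^4 = +1. Now have (7/173).
173 ≡ 1 (mod 4), so quadratic reciprocity gives (7/173) = (173/7). Reduce: 173 ≡ 5 (mod 7). Now have (5/7).
5 ≡ 1 (mod 4), so quadratic reciprocity gives (5/7) = (7/5). Reduce: 7 ≡ 2 (mod 5). Now have (2/5).
Factor out 2: 2 = 2. Since 5 ≡ 5 (mod 8), (2/5) = -1. Now have -(1/5).
(1/5) = 1. Collecting the sign factors: -1.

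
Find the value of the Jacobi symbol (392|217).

Reduce the numerator: 392 ≡ 175 (mod 217), so (392|217) = (175|217).
217 ≡ 1 (mod 4), so quadratic reciprocity gives (175|217) = (217|175). Reduce: 217 ≡ 42 (mod 175). Now have (42|175).
Factor out 2: 42 = 2·21. Since 175 ≡ 7 (mod 8), (2|175) = +1. Now have (21|175).
21 ≡ 1 (mod 4), so quadratic reciprocity gives (21|175) = (175|21). Reduce: 175 ≡ 7 (mod 21). Now have (7|21).
21 ≡ 1 (mod 4), so quadratic reciprocity gives (7|21) = (21|7). Reduce: 21 ≡ 0 (mod 7). Now have (0|7).
The numerator is now 0 with denominator 7 > 1: the symbol is 0.

0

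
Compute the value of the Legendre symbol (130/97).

1

(130/97)
  = (33/97)    [130 ≡ 33 mod 97]
  = (97/33)    [QR: 33 ≡ 1 mod 4, sign kept]
  = (31/33)    [97 ≡ 31 mod 33]
  = (33/31)    [QR: 33 ≡ 1 mod 4, sign kept]
  = (2/31)    [33 ≡ 2 mod 31]
  = (1/31)    [31 ≡ 7 mod 8 ⇒ (2/31) = +1]
  = 1    [(1/31) = 1]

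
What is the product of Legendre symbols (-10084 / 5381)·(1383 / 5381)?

1

By multiplicativity, (-10084·1383 / 5381) = (-10084 / 5381)·(1383 / 5381).
First factor (-10084 / 5381):
Reduce the numerator: -10084 ≡ 678 (mod 5381), so (-10084 / 5381) = (678 / 5381).
Factor out 2: 678 = 2·339. Since 5381 ≡ 5 (mod 8), (2 / 5381) = -1. Now have -(339 / 5381).
5381 ≡ 1 (mod 4), so quadratic reciprocity gives (339 / 5381) = (5381 / 339). Reduce: 5381 ≡ 296 (mod 339). Now have -(296 / 339).
Factor out 2: 296 = 2^3·37. Since 339 ≡ 3 (mod 8), (2 / 339) = -1, and (2 / 339)^3 = -1. Now have (37 / 339).
37 ≡ 1 (mod 4), so quadratic reciprocity gives (37 / 339) = (339 / 37). Reduce: 339 ≡ 6 (mod 37). Now have (6 / 37).
Factor out 2: 6 = 2·3. Since 37 ≡ 5 (mod 8), (2 / 37) = -1. Now have -(3 / 37).
37 ≡ 1 (mod 4), so quadratic reciprocity gives (3 / 37) = (37 / 3). Reduce: 37 ≡ 1 (mod 3). Now have -(1 / 3).
(1 / 3) = 1. Collecting the sign factors: -1.
Second factor (1383 / 5381):
5381 ≡ 1 (mod 4), so quadratic reciprocity gives (1383 / 5381) = (5381 / 1383). Reduce: 5381 ≡ 1232 (mod 1383). Now have (1232 / 1383).
Factor out 2: 1232 = 2^4·77. Since 1383 ≡ 7 (mod 8), (2 / 1383) = +1, and (2 / 1383)^4 = +1. Now have (77 / 1383).
77 ≡ 1 (mod 4), so quadratic reciprocity gives (77 / 1383) = (1383 / 77). Reduce: 1383 ≡ 74 (mod 77). Now have (74 / 77).
Factor out 2: 74 = 2·37. Since 77 ≡ 5 (mod 8), (2 / 77) = -1. Now have -(37 / 77).
37 ≡ 1 (mod 4), so quadratic reciprocity gives (37 / 77) = (77 / 37). Reduce: 77 ≡ 3 (mod 37). Now have -(3 / 37).
37 ≡ 1 (mod 4), so quadratic reciprocity gives (3 / 37) = (37 / 3). Reduce: 37 ≡ 1 (mod 3). Now have -(1 / 3).
(1 / 3) = 1. Collecting the sign factors: -1.
Product: (-1)·(-1) = 1.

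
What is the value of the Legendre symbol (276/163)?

Reduce the numerator: 276 ≡ 113 (mod 163), so (276/163) = (113/163).
113 ≡ 1 (mod 4), so quadratic reciprocity gives (113/163) = (163/113). Reduce: 163 ≡ 50 (mod 113). Now have (50/113).
Factor out 2: 50 = 2·25. Since 113 ≡ 1 (mod 8), (2/113) = +1. Now have (25/113).
25 ≡ 1 (mod 4), so quadratic reciprocity gives (25/113) = (113/25). Reduce: 113 ≡ 13 (mod 25). Now have (13/25).
13 ≡ 1 (mod 4), so quadratic reciprocity gives (13/25) = (25/13). Reduce: 25 ≡ 12 (mod 13). Now have (12/13).
Factor out 2: 12 = 2^2·3. Since 13 ≡ 5 (mod 8), (2/13) = -1, and (2/13)^2 = +1. Now have (3/13).
13 ≡ 1 (mod 4), so quadratic reciprocity gives (3/13) = (13/3). Reduce: 13 ≡ 1 (mod 3). Now have (1/3).
(1/3) = 1. Collecting the sign factors: 1.

1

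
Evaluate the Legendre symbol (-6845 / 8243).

1

(-6845 / 8243)
  = -(6845 / 8243)    [8243 ≡ 3 mod 4 ⇒ (-1 / 8243) = -1]
  = -(8243 / 6845)    [QR: 6845 ≡ 1 mod 4, sign kept]
  = -(1398 / 6845)    [8243 ≡ 1398 mod 6845]
  = (699 / 6845)    [6845 ≡ 5 mod 8 ⇒ (2 / 6845) = -1]
  = (6845 / 699)    [QR: 6845 ≡ 1 mod 4, sign kept]
  = (554 / 699)    [6845 ≡ 554 mod 699]
  = -(277 / 699)    [699 ≡ 3 mod 8 ⇒ (2 / 699) = -1]
  = -(699 / 277)    [QR: 277 ≡ 1 mod 4, sign kept]
  = -(145 / 277)    [699 ≡ 145 mod 277]
  = -(277 / 145)    [QR: 145 ≡ 1 mod 4, sign kept]
  = -(132 / 145)    [277 ≡ 132 mod 145]
  = -(33 / 145)    [145 ≡ 1 mod 8 ⇒ (2 / 145)^2 = +1]
  = -(145 / 33)    [QR: 33 ≡ 1 mod 4, sign kept]
  = -(13 / 33)    [145 ≡ 13 mod 33]
  = -(33 / 13)    [QR: 13 ≡ 1 mod 4, sign kept]
  = -(7 / 13)    [33 ≡ 7 mod 13]
  = -(13 / 7)    [QR: 13 ≡ 1 mod 4, sign kept]
  = -(6 / 7)    [13 ≡ 6 mod 7]
  = -(3 / 7)    [7 ≡ 7 mod 8 ⇒ (2 / 7) = +1]
  = (7 / 3)    [QR: both ≡ 3 mod 4, sign flips]
  = (1 / 3)    [7 ≡ 1 mod 3]
  = 1    [(1 / 3) = 1]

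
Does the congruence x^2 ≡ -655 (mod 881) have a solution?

Pull out -1: (-655|881) = (-1|881)·(655|881). Since 881 ≡ 1 (mod 4), (-1|881) = +1. Now have (655|881).
881 ≡ 1 (mod 4), so quadratic reciprocity gives (655|881) = (881|655). Reduce: 881 ≡ 226 (mod 655). Now have (226|655).
Factor out 2: 226 = 2·113. Since 655 ≡ 7 (mod 8), (2|655) = +1. Now have (113|655).
113 ≡ 1 (mod 4), so quadratic reciprocity gives (113|655) = (655|113). Reduce: 655 ≡ 90 (mod 113). Now have (90|113).
Factor out 2: 90 = 2·45. Since 113 ≡ 1 (mod 8), (2|113) = +1. Now have (45|113).
45 ≡ 1 (mod 4), so quadratic reciprocity gives (45|113) = (113|45). Reduce: 113 ≡ 23 (mod 45). Now have (23|45).
45 ≡ 1 (mod 4), so quadratic reciprocity gives (23|45) = (45|23). Reduce: 45 ≡ 22 (mod 23). Now have (22|23).
Factor out 2: 22 = 2·11. Since 23 ≡ 7 (mod 8), (2|23) = +1. Now have (11|23).
Both 11 ≡ 3 and 23 ≡ 3 (mod 4), so reciprocity gives (11|23) = -(23|11). Reduce: 23 ≡ 1 (mod 11). Now have -(1|11).
(1|11) = 1. Collecting the sign factors: -1.
(-655|881) = -1, and 881 is prime, so -655 is not a quadratic residue mod 881.

no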